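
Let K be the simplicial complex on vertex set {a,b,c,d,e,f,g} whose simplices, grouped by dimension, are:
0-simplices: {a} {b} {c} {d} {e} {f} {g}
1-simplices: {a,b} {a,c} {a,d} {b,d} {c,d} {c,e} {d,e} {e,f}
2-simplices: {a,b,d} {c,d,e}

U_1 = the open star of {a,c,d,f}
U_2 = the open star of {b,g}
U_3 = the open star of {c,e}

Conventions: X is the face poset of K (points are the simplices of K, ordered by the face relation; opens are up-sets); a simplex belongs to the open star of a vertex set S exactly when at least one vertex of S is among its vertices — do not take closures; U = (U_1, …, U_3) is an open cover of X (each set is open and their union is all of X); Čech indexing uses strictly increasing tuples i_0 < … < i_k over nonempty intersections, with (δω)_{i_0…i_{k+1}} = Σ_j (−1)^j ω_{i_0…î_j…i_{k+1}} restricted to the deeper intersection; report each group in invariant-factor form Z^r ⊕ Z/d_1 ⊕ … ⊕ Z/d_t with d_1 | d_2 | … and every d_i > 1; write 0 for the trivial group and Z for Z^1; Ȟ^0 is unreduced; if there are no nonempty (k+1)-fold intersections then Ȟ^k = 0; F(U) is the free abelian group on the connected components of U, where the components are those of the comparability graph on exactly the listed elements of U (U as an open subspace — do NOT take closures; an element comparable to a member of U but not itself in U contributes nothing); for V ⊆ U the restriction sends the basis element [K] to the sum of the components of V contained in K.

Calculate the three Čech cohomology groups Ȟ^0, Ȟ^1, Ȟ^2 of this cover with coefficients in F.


cover nerve:
  U1={{a},{c},{d},{f},{a,b},{a,c},{a,d},{b,d},{c,d},{c,e},{d,e},{e,f},{a,b,d},{c,d,e}} U2={{b},{g},{a,b},{b,d},{a,b,d}} U3={{c},{e},{a,c},{c,d},{c,e},{d,e},{e,f},{c,d,e}}
  U12={{a,b},{b,d},{a,b,d}} U13={{c},{a,c},{c,d},{c,e},{d,e},{e,f},{c,d,e}}
components per intersection:
  U1: {{a},{c},{d},{a,b},{a,c},{a,d},{b,d},{c,d},{c,e},{d,e},{a,b,d},{c,d,e}} {{f},{e,f}}
  U2: {{b},{a,b},{b,d},{a,b,d}} {{g}}
  U3: {{c},{e},{a,c},{c,d},{c,e},{d,e},{e,f},{c,d,e}}
  U12: {{a,b},{b,d},{a,b,d}}
  U13: {{c},{a,c},{c,d},{c,e},{d,e},{c,d,e}} {{e,f}}
C dims 5,3; δ0: rk 3, SNF 1^3
Ȟ^0: (5−3)−0=2 ⇒ Z^2
Ȟ^1: (3−0)−3=0 ⇒ 0
Ȟ^2: (0−0)−0=0 ⇒ 0

Ȟ^0(U;F) ≅ Z^2, Ȟ^1(U;F) ≅ 0 and Ȟ^2(U;F) ≅ 0


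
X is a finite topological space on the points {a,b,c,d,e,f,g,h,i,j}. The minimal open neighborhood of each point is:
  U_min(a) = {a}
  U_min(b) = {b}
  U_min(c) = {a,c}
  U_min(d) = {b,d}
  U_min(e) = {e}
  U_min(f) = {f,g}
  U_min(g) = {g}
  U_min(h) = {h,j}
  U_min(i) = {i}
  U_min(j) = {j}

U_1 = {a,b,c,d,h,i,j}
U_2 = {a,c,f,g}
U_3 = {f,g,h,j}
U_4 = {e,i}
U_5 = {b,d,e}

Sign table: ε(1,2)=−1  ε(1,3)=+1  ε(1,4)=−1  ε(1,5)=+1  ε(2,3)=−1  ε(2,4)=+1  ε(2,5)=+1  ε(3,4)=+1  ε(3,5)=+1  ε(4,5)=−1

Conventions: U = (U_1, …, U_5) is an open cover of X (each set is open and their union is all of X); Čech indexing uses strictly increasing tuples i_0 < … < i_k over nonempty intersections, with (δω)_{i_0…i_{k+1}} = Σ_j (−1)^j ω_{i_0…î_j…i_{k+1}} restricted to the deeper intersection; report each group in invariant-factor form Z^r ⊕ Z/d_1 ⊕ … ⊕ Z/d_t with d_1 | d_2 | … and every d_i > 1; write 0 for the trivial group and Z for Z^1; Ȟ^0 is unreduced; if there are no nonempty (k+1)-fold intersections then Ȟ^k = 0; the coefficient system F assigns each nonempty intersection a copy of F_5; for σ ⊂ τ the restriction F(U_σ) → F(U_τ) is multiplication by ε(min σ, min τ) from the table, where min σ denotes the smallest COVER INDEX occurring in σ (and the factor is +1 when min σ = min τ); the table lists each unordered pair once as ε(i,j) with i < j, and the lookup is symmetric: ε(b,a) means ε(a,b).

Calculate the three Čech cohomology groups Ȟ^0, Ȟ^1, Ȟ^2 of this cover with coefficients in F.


intersection data:
  U12={a,c} U13={h,j} U14={i} U15={b,d} U23={f,g} U45={e}
C dims 5,6; δ0: rk_F5 4
Ȟ^0 = (5 − 4) − 0 = 1, so Ȟ^0 ≅ Z/5
Ȟ^1 = (6 − 0) − 4 = 2, so Ȟ^1 ≅ Z/5 ⊕ Z/5
Ȟ^2 = (0 − 0) − 0 = 0, so Ȟ^2 ≅ 0

Ȟ^0 = Z/5; Ȟ^1 = Z/5 ⊕ Z/5; Ȟ^2 = 0


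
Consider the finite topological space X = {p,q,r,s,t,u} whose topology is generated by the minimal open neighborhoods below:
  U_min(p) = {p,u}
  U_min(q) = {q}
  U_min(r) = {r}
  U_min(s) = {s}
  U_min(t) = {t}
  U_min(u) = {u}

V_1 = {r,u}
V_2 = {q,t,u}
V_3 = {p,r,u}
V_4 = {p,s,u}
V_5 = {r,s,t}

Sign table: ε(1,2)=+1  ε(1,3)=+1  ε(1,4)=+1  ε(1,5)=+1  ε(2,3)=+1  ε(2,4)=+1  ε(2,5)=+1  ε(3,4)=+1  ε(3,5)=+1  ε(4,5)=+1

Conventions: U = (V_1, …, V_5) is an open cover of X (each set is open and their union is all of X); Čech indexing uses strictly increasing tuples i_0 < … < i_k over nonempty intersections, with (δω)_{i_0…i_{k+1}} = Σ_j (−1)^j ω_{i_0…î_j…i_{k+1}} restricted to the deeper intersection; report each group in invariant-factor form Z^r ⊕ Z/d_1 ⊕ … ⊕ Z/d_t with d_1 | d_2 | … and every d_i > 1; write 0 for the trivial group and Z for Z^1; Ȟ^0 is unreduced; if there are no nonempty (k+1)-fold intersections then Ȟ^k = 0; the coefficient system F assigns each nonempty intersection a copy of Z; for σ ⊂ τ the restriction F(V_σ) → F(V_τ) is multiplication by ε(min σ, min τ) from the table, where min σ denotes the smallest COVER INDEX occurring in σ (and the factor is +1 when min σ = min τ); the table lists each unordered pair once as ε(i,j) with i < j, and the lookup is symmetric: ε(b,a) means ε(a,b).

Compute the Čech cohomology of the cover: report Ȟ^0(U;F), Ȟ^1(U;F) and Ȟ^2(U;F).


cover nerve:
  V12={u} V13={r,u} V14={u} V15={r} V23={u} V24={u} V25={t} V34={p,u} V35={r} V45={s}
  V123={u} V124={u} V134={u} V135={r} V234={u}
  V1234={u}
C dims 5,10,5,1; δ0: rk 4, SNF 1^4; δ1: rk 4, SNF 1^4; δ2: rk 1, SNF 1^1
Ȟ^0: (5−4)−0=1 ⇒ Z
Ȟ^1: (10−4)−4=2 ⇒ Z^2
Ȟ^2: (5−1)−4=0 ⇒ 0

Ȟ^0(U;F) ≅ Z, Ȟ^1(U;F) ≅ Z^2 and Ȟ^2(U;F) ≅ 0


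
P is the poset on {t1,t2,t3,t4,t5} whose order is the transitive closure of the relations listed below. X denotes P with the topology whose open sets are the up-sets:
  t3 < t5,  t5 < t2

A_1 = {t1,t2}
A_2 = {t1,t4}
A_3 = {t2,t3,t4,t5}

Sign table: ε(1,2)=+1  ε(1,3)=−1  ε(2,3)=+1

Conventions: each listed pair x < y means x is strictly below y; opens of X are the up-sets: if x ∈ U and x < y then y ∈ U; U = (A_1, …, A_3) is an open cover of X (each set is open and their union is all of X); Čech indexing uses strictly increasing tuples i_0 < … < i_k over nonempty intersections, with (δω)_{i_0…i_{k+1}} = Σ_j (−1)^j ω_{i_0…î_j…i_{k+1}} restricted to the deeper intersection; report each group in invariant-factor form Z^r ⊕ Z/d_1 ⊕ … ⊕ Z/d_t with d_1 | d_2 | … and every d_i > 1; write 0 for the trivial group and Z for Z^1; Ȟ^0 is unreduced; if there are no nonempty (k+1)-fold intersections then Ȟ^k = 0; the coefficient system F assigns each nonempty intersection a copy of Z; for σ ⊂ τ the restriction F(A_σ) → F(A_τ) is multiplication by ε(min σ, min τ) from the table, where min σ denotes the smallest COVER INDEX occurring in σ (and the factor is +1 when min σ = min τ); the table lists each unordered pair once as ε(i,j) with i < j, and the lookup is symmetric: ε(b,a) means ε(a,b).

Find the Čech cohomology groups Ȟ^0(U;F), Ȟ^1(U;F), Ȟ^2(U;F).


Ȟ^0 ≅ 0, Ȟ^1 ≅ Z/2, Ȟ^2 ≅ 0

intersection data:
  A12={t1} A13={t2} A23={t4}
C dims 3,3; δ0: rk 3, SNF 1^2·2
Ȟ^0 = (3 − 3) − 0 = 0, so Ȟ^0 ≅ 0
Ȟ^1 = (3 − 0) − 3 = 0 plus torsion [2], so Ȟ^1 ≅ Z/2
Ȟ^2 = (0 − 0) − 0 = 0, so Ȟ^2 ≅ 0


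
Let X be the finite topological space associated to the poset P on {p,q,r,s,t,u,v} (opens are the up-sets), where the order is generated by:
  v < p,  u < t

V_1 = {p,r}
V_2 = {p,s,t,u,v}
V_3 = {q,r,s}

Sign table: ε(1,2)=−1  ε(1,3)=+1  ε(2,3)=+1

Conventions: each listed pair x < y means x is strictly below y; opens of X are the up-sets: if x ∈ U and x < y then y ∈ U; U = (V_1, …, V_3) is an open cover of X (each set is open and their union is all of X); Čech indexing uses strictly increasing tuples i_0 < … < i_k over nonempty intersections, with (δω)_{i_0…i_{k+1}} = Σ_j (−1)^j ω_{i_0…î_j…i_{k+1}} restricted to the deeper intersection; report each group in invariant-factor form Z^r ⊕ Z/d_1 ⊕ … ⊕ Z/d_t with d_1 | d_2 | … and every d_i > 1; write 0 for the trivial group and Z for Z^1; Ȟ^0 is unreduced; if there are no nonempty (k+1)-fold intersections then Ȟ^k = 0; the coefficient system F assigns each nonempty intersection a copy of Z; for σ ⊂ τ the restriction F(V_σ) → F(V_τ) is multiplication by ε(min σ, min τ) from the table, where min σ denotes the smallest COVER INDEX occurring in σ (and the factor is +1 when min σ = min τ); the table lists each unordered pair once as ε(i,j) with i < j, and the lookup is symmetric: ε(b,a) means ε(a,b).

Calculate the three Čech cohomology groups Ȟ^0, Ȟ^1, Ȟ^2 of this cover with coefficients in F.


intersection data:
  V12={p} V13={r} V23={s}
C dims 3,3; δ0: rk 3, SNF 1^2·2
Ȟ^0 = (3 − 3) − 0 = 0, so Ȟ^0 ≅ 0
Ȟ^1 = (3 − 0) − 3 = 0 plus torsion [2], so Ȟ^1 ≅ Z/2
Ȟ^2 = (0 − 0) − 0 = 0, so Ȟ^2 ≅ 0

Ȟ^0(U;F) ≅ 0,  Ȟ^1(U;F) ≅ Z/2,  Ȟ^2(U;F) ≅ 0


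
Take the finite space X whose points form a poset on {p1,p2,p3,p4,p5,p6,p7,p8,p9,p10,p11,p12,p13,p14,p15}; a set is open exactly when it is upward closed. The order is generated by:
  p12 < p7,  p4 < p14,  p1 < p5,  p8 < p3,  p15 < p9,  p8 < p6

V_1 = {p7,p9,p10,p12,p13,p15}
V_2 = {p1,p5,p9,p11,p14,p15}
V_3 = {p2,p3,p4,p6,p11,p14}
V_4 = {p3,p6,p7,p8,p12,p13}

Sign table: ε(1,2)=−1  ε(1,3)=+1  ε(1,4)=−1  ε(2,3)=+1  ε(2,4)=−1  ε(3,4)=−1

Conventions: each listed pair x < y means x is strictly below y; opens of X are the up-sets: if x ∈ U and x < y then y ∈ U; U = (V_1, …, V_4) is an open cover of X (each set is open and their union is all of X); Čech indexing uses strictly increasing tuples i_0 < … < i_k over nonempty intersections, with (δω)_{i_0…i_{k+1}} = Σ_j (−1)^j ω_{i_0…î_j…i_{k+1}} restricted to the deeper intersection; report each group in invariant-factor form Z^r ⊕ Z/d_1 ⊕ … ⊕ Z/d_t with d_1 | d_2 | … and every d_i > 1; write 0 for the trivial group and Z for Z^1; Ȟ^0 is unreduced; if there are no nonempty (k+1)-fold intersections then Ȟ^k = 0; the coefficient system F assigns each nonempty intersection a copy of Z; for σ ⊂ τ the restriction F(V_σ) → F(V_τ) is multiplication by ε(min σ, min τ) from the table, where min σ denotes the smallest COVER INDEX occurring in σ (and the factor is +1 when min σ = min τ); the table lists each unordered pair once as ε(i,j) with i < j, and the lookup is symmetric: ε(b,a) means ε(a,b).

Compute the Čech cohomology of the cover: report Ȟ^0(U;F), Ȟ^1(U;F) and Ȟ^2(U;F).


nerve simplices:
  V12={p9,p15} V14={p7,p12,p13} V23={p11,p14} V34={p3,p6}
C dims 4,4; δ0: rk 4, SNF 1^3·2
degree 0: 4−4−0 = 0 → Ȟ^0 ≅ 0
degree 1: 4−0−4 = 0 plus torsion [2] → Ȟ^1 ≅ Z/2
degree 2: 0−0−0 = 0 → Ȟ^2 ≅ 0

Ȟ^0 ≅ 0,  Ȟ^1 ≅ Z/2,  Ȟ^2 ≅ 0


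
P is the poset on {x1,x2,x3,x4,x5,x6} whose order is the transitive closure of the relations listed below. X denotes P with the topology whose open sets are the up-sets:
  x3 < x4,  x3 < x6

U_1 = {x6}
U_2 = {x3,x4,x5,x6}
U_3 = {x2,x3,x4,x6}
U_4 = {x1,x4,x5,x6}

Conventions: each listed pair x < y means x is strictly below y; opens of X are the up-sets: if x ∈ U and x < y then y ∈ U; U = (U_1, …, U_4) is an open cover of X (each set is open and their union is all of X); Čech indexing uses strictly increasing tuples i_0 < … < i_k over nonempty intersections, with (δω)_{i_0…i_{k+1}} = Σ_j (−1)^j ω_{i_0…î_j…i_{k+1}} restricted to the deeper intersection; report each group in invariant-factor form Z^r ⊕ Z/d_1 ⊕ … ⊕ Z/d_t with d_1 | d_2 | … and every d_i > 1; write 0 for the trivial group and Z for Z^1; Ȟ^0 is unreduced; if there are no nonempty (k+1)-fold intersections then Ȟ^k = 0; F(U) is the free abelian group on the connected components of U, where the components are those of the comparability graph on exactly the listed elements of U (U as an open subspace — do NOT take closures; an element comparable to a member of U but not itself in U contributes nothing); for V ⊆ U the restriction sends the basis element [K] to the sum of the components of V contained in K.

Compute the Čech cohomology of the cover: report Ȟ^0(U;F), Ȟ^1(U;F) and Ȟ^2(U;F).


nerve of the cover:
  U12={x6} U13={x6} U14={x6} U23={x3,x4,x6} U24={x4,x5,x6} U34={x4,x6}
  U123={x6} U124={x6} U134={x6} U234={x4,x6}
  U1234={x6}
components per intersection:
  U1: {x6}
  U2: {x3,x4,x6} {x5}
  U3: {x2} {x3,x4,x6}
  U4: {x1} {x4} {x5} {x6}
  U12: {x6}
  U13: {x6}
  U14: {x6}
  U23: {x3,x4,x6}
  U24: {x4} {x5} {x6}
  U34: {x4} {x6}
  U123: {x6}
  U124: {x6}
  U134: {x6}
  U234: {x4} {x6}
  U1234: {x6}
C dims 9,9,5,1; δ0: rk 5, SNF 1^5; δ1: rk 4, SNF 1^4; δ2: rk 1, SNF 1^1
Ȟ^0 = (9 − 5) − 0 = 4, so Ȟ^0 ≅ Z^4
Ȟ^1 = (9 − 4) − 5 = 0, so Ȟ^1 ≅ 0
Ȟ^2 = (5 − 1) − 4 = 0, so Ȟ^2 ≅ 0

Ȟ^0 ≅ Z^4; Ȟ^1 ≅ 0; Ȟ^2 ≅ 0


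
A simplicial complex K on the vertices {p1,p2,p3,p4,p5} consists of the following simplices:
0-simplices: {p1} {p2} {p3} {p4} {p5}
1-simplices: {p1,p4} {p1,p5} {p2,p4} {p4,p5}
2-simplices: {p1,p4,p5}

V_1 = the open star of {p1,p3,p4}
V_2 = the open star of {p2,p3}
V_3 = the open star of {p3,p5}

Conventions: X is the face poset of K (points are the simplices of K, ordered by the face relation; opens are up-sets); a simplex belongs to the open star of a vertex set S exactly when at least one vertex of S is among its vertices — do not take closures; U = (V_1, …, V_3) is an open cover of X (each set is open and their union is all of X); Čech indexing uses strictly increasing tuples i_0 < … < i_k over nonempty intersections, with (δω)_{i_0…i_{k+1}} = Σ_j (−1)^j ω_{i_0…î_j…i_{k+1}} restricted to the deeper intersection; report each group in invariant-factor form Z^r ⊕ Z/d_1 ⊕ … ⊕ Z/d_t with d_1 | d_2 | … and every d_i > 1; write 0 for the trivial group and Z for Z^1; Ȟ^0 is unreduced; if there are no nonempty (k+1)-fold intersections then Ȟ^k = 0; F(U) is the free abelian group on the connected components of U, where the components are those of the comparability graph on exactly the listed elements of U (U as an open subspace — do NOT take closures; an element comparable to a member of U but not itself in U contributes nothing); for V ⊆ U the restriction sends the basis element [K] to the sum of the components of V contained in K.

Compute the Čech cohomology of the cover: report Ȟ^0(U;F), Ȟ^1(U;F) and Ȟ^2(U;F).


Ȟ^0 ≅ Z^2, Ȟ^1 ≅ 0 and Ȟ^2 ≅ 0

nonempty intersections:
  V1={{p1},{p3},{p4},{p1,p4},{p1,p5},{p2,p4},{p4,p5},{p1,p4,p5}} V2={{p2},{p3},{p2,p4}} V3={{p3},{p5},{p1,p5},{p4,p5},{p1,p4,p5}}
  V12={{p3},{p2,p4}} V13={{p3},{p1,p5},{p4,p5},{p1,p4,p5}} V23={{p3}}
  V123={{p3}}
components per intersection:
  V1: {{p1},{p4},{p1,p4},{p1,p5},{p2,p4},{p4,p5},{p1,p4,p5}} {{p3}}
  V2: {{p2},{p2,p4}} {{p3}}
  V3: {{p3}} {{p5},{p1,p5},{p4,p5},{p1,p4,p5}}
  V12: {{p3}} {{p2,p4}}
  V13: {{p3}} {{p1,p5},{p4,p5},{p1,p4,p5}}
  V23: {{p3}}
  V123: {{p3}}
C dims 6,5,1; δ0: rk 4, SNF 1^4; δ1: rk 1, SNF 1^1
Ȟ^0: (6−4)−0=2 ⇒ Z^2
Ȟ^1: (5−1)−4=0 ⇒ 0
Ȟ^2: (1−0)−1=0 ⇒ 0


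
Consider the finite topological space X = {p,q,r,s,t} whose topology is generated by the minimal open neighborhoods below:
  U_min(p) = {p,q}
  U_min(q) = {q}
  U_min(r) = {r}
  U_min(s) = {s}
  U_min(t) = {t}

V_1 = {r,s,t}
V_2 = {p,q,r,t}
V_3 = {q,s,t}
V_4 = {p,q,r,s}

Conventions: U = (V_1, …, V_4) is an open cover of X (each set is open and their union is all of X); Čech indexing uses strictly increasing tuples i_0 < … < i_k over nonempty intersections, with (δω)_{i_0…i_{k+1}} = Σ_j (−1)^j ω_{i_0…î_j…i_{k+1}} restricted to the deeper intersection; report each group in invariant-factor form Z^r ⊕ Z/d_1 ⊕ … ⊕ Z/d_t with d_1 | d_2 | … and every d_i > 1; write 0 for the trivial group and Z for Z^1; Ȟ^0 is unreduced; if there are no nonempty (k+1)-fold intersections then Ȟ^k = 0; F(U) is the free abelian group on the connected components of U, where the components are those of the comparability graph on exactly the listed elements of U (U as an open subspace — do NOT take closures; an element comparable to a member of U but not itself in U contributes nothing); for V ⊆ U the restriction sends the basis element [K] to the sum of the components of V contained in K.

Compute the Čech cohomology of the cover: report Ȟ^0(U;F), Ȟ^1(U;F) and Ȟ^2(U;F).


nonempty overlaps:
  V12={r,t} V13={s,t} V14={r,s} V23={q,t} V24={p,q,r} V34={q,s}
  V123={t} V124={r} V134={s} V234={q}
components per intersection:
  V1: {r} {s} {t}
  V2: {p,q} {r} {t}
  V3: {q} {s} {t}
  V4: {p,q} {r} {s}
  V12: {r} {t}
  V13: {s} {t}
  V14: {r} {s}
  V23: {q} {t}
  V24: {p,q} {r}
  V34: {q} {s}
  V123: {t}
  V124: {r}
  V134: {s}
  V234: {q}
C dims 12,12,4; δ0: rk 8, SNF 1^8; δ1: rk 4, SNF 1^4
degree 0: 12−8−0 = 4 → Ȟ^0 ≅ Z^4
degree 1: 12−4−8 = 0 → Ȟ^1 ≅ 0
degree 2: 4−0−4 = 0 → Ȟ^2 ≅ 0

Ȟ^0 = Z^4, Ȟ^1 = 0 and Ȟ^2 = 0


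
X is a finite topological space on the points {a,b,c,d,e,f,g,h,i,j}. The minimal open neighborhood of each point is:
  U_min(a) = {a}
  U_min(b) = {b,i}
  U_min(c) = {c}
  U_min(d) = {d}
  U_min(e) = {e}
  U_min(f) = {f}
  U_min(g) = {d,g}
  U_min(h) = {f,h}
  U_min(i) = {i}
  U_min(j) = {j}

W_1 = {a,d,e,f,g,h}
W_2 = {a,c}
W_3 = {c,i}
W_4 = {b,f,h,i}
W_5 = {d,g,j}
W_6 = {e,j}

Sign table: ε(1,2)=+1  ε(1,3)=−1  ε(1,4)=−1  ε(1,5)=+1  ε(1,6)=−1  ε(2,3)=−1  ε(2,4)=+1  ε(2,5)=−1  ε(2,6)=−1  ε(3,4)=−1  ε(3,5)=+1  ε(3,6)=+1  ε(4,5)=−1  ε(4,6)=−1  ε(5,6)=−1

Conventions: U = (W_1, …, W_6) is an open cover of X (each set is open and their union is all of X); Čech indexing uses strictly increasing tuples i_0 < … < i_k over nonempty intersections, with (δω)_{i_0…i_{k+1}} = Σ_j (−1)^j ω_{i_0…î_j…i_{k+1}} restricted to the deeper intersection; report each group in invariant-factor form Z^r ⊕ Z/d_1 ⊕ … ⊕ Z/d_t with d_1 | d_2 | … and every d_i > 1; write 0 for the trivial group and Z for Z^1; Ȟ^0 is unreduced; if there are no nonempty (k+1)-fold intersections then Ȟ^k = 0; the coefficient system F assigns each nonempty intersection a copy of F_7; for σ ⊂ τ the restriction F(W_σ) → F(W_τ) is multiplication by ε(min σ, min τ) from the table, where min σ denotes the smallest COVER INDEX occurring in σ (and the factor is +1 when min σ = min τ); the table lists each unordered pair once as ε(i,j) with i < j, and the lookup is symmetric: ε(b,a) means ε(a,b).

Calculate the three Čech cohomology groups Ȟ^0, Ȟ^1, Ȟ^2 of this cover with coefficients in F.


nonempty intersections:
  W12={a} W14={f,h} W15={d,g} W16={e} W23={c} W34={i} W56={j}
C dims 6,7; δ0: rk_F7 6
Ȟ^0: (6−6)−0=0 ⇒ 0
Ȟ^1: (7−0)−6=1 ⇒ Z/7
Ȟ^2: (0−0)−0=0 ⇒ 0

Ȟ^0 ≅ 0; Ȟ^1 ≅ Z/7; Ȟ^2 ≅ 0


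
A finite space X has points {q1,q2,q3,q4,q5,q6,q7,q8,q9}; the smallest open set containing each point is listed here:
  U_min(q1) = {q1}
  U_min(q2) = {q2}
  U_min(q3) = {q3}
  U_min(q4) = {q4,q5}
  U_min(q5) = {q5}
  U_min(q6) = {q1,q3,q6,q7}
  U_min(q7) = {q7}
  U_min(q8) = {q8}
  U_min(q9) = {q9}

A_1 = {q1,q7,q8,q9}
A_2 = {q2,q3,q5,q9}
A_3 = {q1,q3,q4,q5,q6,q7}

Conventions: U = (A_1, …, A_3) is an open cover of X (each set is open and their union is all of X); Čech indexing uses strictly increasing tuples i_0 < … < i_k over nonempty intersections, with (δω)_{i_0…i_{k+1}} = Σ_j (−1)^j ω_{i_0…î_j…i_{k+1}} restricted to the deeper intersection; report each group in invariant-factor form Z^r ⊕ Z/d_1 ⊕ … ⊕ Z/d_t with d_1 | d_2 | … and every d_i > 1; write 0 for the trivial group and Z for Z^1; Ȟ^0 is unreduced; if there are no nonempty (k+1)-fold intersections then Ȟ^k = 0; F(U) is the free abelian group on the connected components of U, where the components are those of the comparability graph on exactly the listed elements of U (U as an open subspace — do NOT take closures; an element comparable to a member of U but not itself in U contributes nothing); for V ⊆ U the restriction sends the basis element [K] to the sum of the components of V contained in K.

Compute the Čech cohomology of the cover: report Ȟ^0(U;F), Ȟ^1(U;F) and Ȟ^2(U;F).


Ȟ^0(U;F) ≅ Z^5, Ȟ^1(U;F) ≅ 0 and Ȟ^2(U;F) ≅ 0

cover nerve:
  A12={q9} A13={q1,q7} A23={q3,q5}
components per intersection:
  A1: {q1} {q7} {q8} {q9}
  A2: {q2} {q3} {q5} {q9}
  A3: {q1,q3,q6,q7} {q4,q5}
  A12: {q9}
  A13: {q1} {q7}
  A23: {q3} {q5}
C dims 10,5; δ0: rk 5, SNF 1^5
Ȟ^0: (10−5)−0=5 ⇒ Z^5
Ȟ^1: (5−0)−5=0 ⇒ 0
Ȟ^2: (0−0)−0=0 ⇒ 0


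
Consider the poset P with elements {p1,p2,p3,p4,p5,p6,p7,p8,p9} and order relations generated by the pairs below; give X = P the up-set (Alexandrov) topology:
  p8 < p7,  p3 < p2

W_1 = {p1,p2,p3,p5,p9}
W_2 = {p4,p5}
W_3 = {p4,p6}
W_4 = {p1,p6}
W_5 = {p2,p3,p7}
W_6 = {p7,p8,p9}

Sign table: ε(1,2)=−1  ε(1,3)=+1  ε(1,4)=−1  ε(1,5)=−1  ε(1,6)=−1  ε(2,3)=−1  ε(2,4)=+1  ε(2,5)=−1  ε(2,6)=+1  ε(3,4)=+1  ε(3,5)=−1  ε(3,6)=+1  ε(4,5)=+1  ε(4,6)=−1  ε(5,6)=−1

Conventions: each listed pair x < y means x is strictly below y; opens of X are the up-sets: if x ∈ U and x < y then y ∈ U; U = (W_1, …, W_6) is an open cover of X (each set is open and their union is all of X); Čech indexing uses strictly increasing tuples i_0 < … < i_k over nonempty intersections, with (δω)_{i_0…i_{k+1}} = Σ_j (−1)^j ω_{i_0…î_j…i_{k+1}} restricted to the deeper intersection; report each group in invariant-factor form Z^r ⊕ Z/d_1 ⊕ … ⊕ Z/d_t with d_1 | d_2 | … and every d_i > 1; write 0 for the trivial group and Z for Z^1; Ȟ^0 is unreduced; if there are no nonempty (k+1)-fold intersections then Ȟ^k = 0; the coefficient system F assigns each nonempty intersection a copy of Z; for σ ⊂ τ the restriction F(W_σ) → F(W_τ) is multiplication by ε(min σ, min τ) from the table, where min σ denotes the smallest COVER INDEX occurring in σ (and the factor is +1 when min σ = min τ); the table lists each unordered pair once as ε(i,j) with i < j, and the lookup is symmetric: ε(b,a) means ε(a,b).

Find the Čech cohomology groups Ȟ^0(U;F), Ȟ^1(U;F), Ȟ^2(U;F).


nonempty intersections:
  W12={p5} W14={p1} W15={p2,p3} W16={p9} W23={p4} W34={p6} W56={p7}
C dims 6,7; δ0: rk 6, SNF 1^5·2
Ȟ^0: (6−6)−0=0 ⇒ 0
Ȟ^1: (7−0)−6=1 plus torsion [2] ⇒ Z ⊕ Z/2
Ȟ^2: (0−0)−0=0 ⇒ 0

Ȟ^0 ≅ 0, Ȟ^1 ≅ Z ⊕ Z/2 and Ȟ^2 ≅ 0


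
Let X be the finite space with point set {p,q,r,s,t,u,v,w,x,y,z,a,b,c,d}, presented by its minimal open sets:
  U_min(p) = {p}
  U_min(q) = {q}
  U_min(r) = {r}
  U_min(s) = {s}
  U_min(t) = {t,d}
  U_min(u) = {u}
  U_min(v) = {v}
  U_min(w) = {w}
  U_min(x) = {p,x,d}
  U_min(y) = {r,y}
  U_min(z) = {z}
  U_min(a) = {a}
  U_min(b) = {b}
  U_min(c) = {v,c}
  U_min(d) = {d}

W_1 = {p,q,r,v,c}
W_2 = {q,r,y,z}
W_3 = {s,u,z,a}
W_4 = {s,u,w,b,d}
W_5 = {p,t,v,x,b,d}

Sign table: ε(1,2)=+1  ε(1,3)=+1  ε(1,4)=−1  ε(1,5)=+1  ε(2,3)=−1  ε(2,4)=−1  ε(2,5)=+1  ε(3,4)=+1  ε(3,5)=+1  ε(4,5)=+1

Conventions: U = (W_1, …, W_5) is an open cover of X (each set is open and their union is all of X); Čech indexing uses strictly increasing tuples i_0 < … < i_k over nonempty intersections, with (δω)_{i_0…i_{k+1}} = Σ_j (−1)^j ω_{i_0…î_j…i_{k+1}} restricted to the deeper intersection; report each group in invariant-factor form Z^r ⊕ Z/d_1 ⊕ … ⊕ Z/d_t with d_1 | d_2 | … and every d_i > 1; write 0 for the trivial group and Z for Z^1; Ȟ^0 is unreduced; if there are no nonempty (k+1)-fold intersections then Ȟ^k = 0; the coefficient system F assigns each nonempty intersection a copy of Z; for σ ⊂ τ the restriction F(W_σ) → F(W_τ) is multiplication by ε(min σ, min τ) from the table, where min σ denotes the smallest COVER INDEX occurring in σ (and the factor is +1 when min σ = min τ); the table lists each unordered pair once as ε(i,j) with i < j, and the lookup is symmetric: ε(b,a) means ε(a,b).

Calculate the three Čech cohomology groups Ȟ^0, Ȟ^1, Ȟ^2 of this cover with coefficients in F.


nerve simplices:
  W12={q,r} W15={p,v} W23={z} W34={s,u} W45={b,d}
C dims 5,5; δ0: rk 5, SNF 1^4·2
degree 0: 5−5−0 = 0 → Ȟ^0 ≅ 0
degree 1: 5−0−5 = 0 plus torsion [2] → Ȟ^1 ≅ Z/2
degree 2: 0−0−0 = 0 → Ȟ^2 ≅ 0

Ȟ^0 ≅ 0, Ȟ^1 ≅ Z/2, Ȟ^2 ≅ 0


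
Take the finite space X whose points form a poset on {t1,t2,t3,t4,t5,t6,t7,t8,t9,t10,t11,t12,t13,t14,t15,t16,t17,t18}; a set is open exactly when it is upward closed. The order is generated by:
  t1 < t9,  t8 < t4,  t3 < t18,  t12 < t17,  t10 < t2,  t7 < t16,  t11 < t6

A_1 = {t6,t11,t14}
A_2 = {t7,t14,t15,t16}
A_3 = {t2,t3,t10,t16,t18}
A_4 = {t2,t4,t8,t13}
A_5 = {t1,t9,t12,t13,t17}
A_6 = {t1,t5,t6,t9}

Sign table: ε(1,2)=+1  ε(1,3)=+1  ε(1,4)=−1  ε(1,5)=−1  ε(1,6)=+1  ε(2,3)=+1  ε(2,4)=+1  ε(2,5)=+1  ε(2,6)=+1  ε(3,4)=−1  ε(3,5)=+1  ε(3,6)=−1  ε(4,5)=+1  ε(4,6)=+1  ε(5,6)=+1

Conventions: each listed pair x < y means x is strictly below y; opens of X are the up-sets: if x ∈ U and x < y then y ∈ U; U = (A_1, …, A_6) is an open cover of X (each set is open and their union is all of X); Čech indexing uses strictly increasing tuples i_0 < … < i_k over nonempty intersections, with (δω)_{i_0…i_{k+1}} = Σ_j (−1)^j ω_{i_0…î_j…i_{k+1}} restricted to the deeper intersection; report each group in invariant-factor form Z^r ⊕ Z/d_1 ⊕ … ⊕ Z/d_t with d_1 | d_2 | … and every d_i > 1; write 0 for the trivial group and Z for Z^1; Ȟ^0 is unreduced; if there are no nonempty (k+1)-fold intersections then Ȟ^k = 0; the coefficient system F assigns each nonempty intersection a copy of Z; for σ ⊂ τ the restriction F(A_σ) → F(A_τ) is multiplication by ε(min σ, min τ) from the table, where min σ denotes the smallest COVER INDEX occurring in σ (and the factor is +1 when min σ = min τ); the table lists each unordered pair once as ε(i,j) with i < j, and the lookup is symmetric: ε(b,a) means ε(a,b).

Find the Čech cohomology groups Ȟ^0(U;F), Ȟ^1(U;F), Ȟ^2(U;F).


nonempty intersections:
  A12={t14} A16={t6} A23={t16} A34={t2} A45={t13} A56={t1,t9}
C dims 6,6; δ0: rk 6, SNF 1^5·2
Ȟ^0: (6−6)−0=0 ⇒ 0
Ȟ^1: (6−0)−6=0 plus torsion [2] ⇒ Z/2
Ȟ^2: (0−0)−0=0 ⇒ 0

Ȟ^0 = 0, Ȟ^1 = Z/2, Ȟ^2 = 0


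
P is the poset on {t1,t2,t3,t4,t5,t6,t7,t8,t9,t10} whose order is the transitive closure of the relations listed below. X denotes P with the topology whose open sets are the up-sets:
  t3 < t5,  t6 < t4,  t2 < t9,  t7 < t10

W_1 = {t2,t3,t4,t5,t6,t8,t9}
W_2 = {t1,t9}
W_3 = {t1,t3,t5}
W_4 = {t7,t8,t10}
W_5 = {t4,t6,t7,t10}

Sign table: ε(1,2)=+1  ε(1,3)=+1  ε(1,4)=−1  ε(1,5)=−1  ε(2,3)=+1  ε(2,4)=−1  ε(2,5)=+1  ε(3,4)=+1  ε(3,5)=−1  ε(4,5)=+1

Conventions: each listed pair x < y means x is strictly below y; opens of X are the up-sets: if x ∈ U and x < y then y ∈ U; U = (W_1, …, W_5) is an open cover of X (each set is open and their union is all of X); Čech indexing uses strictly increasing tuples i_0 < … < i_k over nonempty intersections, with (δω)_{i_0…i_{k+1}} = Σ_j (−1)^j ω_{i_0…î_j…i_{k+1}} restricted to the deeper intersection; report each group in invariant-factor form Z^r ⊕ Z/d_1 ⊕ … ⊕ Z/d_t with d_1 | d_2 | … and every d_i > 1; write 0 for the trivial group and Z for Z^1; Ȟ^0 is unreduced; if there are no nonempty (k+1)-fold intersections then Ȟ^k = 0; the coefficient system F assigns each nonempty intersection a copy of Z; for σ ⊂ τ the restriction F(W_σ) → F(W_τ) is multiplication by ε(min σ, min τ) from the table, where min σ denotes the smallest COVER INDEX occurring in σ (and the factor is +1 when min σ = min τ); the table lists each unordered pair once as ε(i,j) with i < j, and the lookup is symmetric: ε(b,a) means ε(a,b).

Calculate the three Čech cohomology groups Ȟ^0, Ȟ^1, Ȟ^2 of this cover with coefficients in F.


nonempty intersections:
  W12={t9} W13={t3,t5} W14={t8} W15={t4,t6} W23={t1} W45={t7,t10}
C dims 5,6; δ0: rk 4, SNF 1^4
Ȟ^0: (5−4)−0=1 ⇒ Z
Ȟ^1: (6−0)−4=2 ⇒ Z^2
Ȟ^2: (0−0)−0=0 ⇒ 0

Ȟ^0 = Z, Ȟ^1 = Z^2 and Ȟ^2 = 0


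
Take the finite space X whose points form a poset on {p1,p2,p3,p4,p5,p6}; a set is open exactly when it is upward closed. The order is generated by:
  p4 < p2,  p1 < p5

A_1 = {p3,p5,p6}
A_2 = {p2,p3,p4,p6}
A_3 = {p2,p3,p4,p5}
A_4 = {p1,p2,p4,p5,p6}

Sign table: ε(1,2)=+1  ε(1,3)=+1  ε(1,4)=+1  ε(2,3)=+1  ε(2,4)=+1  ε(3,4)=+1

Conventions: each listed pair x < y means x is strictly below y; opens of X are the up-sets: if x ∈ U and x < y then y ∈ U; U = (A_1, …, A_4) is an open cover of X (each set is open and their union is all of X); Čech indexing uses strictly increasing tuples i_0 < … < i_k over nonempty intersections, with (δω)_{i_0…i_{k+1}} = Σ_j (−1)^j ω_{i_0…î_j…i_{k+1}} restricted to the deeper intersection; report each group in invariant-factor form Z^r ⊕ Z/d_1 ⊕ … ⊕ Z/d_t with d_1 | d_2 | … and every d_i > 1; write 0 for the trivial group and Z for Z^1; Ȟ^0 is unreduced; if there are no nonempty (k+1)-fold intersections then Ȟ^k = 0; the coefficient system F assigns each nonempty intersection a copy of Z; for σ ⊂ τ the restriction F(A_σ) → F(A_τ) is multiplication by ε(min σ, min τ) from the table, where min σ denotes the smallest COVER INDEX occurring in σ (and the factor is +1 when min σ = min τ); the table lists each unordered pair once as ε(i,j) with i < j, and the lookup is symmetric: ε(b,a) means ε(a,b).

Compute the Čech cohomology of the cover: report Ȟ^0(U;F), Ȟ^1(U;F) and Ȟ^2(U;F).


Ȟ^0 ≅ Z, Ȟ^1 ≅ 0, Ȟ^2 ≅ Z

intersection data:
  A12={p3,p6} A13={p3,p5} A14={p5,p6} A23={p2,p3,p4} A24={p2,p4,p6} A34={p2,p4,p5}
  A123={p3} A124={p6} A134={p5} A234={p2,p4}
C dims 4,6,4; δ0: rk 3, SNF 1^3; δ1: rk 3, SNF 1^3
Ȟ^0 = (4 − 3) − 0 = 1, so Ȟ^0 ≅ Z
Ȟ^1 = (6 − 3) − 3 = 0, so Ȟ^1 ≅ 0
Ȟ^2 = (4 − 0) − 3 = 1, so Ȟ^2 ≅ Z


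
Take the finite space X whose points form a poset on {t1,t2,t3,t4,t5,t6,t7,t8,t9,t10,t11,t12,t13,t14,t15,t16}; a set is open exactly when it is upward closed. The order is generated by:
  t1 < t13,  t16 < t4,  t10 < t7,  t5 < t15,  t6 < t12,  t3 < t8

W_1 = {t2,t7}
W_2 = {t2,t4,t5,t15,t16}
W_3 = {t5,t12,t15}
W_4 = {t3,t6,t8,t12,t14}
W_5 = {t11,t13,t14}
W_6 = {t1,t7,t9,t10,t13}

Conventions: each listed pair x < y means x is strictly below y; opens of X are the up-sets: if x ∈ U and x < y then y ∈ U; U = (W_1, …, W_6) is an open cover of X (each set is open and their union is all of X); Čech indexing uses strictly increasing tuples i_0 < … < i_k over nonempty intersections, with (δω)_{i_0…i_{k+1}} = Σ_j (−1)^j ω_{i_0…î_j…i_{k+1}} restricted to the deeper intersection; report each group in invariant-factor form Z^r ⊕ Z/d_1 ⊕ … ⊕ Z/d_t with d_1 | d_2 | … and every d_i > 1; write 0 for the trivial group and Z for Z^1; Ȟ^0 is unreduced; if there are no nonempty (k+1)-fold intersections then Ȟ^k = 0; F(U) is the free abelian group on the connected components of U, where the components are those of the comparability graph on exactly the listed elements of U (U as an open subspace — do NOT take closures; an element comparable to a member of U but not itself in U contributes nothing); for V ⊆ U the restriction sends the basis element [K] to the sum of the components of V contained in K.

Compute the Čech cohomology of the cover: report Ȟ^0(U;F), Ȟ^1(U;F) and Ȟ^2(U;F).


nonempty overlaps:
  W12={t2} W16={t7} W23={t5,t15} W34={t12} W45={t14} W56={t13}
components per intersection:
  W1: {t2} {t7}
  W2: {t2} {t4,t16} {t5,t15}
  W3: {t5,t15} {t12}
  W4: {t3,t8} {t6,t12} {t14}
  W5: {t11} {t13} {t14}
  W6: {t1,t13} {t7,t10} {t9}
  W12: {t2}
  W16: {t7}
  W23: {t5,t15}
  W34: {t12}
  W45: {t14}
  W56: {t13}
C dims 16,6; δ0: rk 6, SNF 1^6
degree 0: 16−6−0 = 10 → Ȟ^0 ≅ Z^10
degree 1: 6−0−6 = 0 → Ȟ^1 ≅ 0
degree 2: 0−0−0 = 0 → Ȟ^2 ≅ 0

Ȟ^0 ≅ Z^10; Ȟ^1 ≅ 0; Ȟ^2 ≅ 0


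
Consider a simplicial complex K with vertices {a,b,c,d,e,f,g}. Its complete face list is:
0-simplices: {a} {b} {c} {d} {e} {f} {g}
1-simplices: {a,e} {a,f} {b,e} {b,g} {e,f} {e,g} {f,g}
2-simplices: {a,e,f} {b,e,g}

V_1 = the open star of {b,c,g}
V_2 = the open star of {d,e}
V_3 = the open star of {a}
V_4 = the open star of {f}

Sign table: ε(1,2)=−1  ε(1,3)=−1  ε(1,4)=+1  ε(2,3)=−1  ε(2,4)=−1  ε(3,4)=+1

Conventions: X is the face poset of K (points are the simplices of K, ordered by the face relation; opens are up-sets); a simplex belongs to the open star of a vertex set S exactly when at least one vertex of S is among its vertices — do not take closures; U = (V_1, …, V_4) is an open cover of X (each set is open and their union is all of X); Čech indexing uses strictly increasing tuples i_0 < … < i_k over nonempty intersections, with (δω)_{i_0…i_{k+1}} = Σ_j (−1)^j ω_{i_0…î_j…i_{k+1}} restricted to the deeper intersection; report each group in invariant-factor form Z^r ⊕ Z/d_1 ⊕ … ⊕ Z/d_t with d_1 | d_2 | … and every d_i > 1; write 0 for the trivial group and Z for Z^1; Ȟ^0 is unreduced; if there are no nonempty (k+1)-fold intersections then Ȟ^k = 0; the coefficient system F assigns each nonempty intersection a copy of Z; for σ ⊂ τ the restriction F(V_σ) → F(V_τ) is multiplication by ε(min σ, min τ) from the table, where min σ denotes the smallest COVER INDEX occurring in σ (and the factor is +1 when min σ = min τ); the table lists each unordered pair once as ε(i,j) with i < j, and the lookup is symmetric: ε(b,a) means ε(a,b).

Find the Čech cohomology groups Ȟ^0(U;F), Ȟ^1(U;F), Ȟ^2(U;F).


Ȟ^0(U;F) ≅ Z, Ȟ^1(U;F) ≅ Z and Ȟ^2(U;F) ≅ 0

nonempty intersections:
  V1={{b},{c},{g},{b,e},{b,g},{e,g},{f,g},{b,e,g}} V2={{d},{e},{a,e},{b,e},{e,f},{e,g},{a,e,f},{b,e,g}} V3={{a},{a,e},{a,f},{a,e,f}} V4={{f},{a,f},{e,f},{f,g},{a,e,f}}
  V12={{b,e},{e,g},{b,e,g}} V14={{f,g}} V23={{a,e},{a,e,f}} V24={{e,f},{a,e,f}} V34={{a,f},{a,e,f}}
  V234={{a,e,f}}
C dims 4,5,1; δ0: rk 3, SNF 1^3; δ1: rk 1, SNF 1^1
Ȟ^0: (4−3)−0=1 ⇒ Z
Ȟ^1: (5−1)−3=1 ⇒ Z
Ȟ^2: (1−0)−1=0 ⇒ 0


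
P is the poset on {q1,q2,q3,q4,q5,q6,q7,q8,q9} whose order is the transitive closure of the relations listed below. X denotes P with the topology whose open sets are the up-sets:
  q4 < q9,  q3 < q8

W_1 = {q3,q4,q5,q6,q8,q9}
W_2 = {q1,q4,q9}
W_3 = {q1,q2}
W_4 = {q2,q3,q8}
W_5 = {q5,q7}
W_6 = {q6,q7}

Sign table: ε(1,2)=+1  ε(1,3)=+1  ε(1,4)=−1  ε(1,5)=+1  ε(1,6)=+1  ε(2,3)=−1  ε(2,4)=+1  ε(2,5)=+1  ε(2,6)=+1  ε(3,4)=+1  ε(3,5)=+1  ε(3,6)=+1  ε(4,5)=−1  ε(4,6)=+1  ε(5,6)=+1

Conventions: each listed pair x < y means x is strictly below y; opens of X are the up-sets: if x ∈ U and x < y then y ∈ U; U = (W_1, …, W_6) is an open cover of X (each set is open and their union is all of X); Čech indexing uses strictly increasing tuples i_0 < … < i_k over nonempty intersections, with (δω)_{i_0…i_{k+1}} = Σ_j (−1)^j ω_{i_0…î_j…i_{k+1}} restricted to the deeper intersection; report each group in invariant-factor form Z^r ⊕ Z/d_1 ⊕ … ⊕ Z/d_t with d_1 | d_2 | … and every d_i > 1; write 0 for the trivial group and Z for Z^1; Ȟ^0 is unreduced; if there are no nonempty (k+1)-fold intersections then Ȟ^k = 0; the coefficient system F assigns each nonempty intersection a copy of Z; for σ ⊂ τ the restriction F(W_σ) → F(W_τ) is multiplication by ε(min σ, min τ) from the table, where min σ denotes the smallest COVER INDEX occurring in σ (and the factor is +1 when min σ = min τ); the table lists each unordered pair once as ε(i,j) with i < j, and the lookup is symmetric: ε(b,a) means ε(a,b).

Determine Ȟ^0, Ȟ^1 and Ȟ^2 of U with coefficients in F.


Ȟ^0 ≅ Z,  Ȟ^1 ≅ Z^2,  Ȟ^2 ≅ 0

cover nerve:
  W12={q4,q9} W14={q3,q8} W15={q5} W16={q6} W23={q1} W34={q2} W56={q7}
C dims 6,7; δ0: rk 5, SNF 1^5
Ȟ^0: (6−5)−0=1 ⇒ Z
Ȟ^1: (7−0)−5=2 ⇒ Z^2
Ȟ^2: (0−0)−0=0 ⇒ 0


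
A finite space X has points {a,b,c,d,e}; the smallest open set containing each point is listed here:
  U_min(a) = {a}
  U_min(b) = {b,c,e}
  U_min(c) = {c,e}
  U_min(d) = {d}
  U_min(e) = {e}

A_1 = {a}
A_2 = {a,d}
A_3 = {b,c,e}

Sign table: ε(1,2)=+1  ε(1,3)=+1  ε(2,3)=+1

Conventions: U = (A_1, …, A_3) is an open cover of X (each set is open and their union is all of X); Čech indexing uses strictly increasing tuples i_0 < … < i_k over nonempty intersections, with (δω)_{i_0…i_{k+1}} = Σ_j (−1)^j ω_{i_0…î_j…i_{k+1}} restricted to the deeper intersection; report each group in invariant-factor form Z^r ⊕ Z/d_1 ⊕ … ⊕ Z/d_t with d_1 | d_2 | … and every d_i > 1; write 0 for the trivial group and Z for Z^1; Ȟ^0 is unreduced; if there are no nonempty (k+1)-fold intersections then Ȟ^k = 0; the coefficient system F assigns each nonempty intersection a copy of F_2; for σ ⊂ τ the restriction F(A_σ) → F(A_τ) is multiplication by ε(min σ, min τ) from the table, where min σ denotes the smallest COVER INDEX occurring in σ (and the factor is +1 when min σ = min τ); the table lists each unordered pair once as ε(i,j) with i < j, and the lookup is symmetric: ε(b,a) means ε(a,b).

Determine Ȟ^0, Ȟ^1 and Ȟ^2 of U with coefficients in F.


nerve of the cover:
  A12={a}
C dims 3,1; δ0: rk_F2 1
Ȟ^0 = (3 − 1) − 0 = 2, so Ȟ^0 ≅ Z/2 ⊕ Z/2
Ȟ^1 = (1 − 0) − 1 = 0, so Ȟ^1 ≅ 0
Ȟ^2 = (0 − 0) − 0 = 0, so Ȟ^2 ≅ 0

Ȟ^0 ≅ Z/2 ⊕ Z/2; Ȟ^1 ≅ 0; Ȟ^2 ≅ 0


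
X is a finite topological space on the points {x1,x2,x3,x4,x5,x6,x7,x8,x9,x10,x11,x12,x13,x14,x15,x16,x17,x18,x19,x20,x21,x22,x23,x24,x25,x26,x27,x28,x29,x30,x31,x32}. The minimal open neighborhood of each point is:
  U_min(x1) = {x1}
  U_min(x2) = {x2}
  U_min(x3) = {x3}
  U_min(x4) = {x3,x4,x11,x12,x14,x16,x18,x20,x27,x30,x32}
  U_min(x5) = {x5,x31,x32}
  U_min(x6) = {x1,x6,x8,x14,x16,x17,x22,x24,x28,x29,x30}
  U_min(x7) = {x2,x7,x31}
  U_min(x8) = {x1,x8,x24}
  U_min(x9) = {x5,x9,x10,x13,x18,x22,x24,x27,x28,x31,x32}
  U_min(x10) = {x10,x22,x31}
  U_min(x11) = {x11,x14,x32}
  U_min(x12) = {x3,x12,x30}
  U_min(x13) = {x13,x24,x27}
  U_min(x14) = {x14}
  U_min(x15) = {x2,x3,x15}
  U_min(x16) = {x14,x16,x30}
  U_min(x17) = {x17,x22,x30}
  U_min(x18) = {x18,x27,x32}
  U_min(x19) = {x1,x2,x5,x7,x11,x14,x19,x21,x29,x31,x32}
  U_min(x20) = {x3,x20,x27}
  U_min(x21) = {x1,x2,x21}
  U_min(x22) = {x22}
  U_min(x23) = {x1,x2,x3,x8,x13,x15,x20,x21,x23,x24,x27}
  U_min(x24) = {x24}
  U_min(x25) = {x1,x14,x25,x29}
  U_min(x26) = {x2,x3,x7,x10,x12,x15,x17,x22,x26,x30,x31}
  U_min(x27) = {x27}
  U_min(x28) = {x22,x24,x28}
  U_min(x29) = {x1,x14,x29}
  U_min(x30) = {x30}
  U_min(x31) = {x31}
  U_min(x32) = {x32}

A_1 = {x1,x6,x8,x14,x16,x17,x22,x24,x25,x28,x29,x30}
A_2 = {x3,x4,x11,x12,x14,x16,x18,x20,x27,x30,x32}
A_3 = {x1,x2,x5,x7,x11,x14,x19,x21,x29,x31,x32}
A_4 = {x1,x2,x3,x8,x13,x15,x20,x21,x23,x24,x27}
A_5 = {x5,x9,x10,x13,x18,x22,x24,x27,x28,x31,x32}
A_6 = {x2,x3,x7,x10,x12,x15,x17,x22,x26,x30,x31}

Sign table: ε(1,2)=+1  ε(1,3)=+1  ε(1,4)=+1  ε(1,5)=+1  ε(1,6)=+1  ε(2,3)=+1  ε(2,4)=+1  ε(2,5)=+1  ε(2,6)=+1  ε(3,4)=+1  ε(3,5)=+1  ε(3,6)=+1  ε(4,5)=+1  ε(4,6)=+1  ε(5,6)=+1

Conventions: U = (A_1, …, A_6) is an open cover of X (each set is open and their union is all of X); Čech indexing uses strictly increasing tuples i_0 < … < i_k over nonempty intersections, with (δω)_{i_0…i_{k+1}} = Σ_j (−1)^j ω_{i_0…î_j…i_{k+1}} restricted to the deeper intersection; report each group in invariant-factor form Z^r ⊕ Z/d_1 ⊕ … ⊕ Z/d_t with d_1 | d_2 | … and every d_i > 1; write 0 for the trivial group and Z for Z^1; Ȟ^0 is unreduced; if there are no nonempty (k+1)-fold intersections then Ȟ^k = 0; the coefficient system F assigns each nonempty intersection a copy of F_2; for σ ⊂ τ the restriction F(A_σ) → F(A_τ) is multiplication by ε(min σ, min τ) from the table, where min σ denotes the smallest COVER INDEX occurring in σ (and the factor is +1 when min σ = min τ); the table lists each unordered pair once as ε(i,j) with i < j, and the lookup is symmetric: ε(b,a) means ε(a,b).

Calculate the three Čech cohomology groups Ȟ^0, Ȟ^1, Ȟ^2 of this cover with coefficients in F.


nonempty intersections:
  A12={x14,x16,x30} A13={x1,x14,x29} A14={x1,x8,x24} A15={x22,x24,x28} A16={x17,x22,x30} A23={x11,x14,x32} A24={x3,x20,x27} A25={x18,x27,x32} A26={x3,x12,x30} A34={x1,x2,x21} A35={x5,x31,x32} A36={x2,x7,x31} A45={x13,x24,x27} A46={x2,x3,x15} A56={x10,x22,x31}
  A123={x14} A126={x30} A134={x1} A145={x24} A156={x22} A235={x32} A245={x27} A246={x3} A346={x2} A356={x31}
C dims 6,15,10; δ0: rk_F2 5; δ1: rk_F2 9
Ȟ^0: (6−5)−0=1 ⇒ Z/2
Ȟ^1: (15−9)−5=1 ⇒ Z/2
Ȟ^2: (10−0)−9=1 ⇒ Z/2

Ȟ^0(U;F) ≅ Z/2, Ȟ^1(U;F) ≅ Z/2, Ȟ^2(U;F) ≅ Z/2
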